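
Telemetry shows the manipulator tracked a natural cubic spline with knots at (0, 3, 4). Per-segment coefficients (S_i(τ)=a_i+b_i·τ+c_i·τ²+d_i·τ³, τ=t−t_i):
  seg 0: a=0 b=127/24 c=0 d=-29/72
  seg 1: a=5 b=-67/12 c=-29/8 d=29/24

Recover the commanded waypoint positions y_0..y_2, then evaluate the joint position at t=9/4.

y_0 = S_0(0) = a_0 = 0
y_1 = S_1(0) = a_1 = 5
y_2 = S_1(1) = -3
t_q=9/4 is in segment 0 (τ=9/4); S_0(τ)=3747/512

y_0=0 y_1=5 y_2=-3
S(9/4) = 3747/512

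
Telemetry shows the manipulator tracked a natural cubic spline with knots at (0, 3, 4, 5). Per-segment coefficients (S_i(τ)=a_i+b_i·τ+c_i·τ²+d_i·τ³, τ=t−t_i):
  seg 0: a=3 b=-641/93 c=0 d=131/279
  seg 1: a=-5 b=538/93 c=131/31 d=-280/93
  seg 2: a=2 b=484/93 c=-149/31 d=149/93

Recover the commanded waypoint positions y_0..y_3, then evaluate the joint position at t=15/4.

y_0=3 y_1=-5 y_2=2 y_3=4
S(15/4) = 221/496

y_0 = S_0(0) = a_0 = 3
y_1 = S_1(0) = a_1 = -5
y_2 = S_2(0) = a_2 = 2
y_3 = S_2(1) = 4
t_q=15/4 is in segment 1 (τ=3/4); S_1(τ)=221/496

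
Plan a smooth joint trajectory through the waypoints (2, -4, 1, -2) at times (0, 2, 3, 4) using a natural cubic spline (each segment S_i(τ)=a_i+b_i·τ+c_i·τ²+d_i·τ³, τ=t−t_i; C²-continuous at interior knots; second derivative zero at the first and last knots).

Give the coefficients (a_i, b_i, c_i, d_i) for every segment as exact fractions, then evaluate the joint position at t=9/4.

  seg 0: a=2 b=-149/23 c=0 d=20/23
  seg 1: a=-4 b=91/23 c=120/23 d=-96/23
  seg 2: a=1 b=43/23 c=-168/23 d=56/23
S(9/4) = -11/4

Δ: Δ0=-3, Δ1=5, Δ2=-3
row 1: diag=6, rhs=48; c'=1/6, d'=8
row 2: denom=4−1·1/6=23/6; d'=(-48−1·8)/(23/6)=-336/23
back: M2=-336/23
back: M1=8−1/6·-336/23=240/23
M: M0=0, M1=240/23, M2=-336/23, M3=0
seg 0: a=2, c=M0/2=0, d=(M1−M0)/(6·2)=20/23, b=Δ0−h0·(2M0+M1)/6=-149/23
seg 1: a=-4, c=M1/2=120/23, d=(M2−M1)/(6·1)=-96/23, b=Δ1−h1·(2M1+M2)/6=91/23
seg 2: a=1, c=M2/2=-168/23, d=(M3−M2)/(6·1)=56/23, b=Δ2−h2·(2M2+M3)/6=43/23
t_q=9/4 → seg 1, τ=1/4; S=-4+91/23·τ+120/23·τ²+-96/23·τ³=-11/4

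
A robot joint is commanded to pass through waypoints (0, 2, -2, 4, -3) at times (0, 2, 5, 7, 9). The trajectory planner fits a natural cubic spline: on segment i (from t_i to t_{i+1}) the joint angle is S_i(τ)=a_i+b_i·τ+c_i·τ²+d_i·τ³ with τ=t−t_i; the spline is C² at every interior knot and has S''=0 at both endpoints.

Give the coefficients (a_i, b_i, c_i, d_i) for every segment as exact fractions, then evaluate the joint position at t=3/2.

Δ: Δ0=1, Δ1=-4/3, Δ2=3, Δ3=-7/2
row 1: diag=10, rhs=-14; c'=3/10, d'=-7/5
row 2: denom=10−3·3/10=91/10; d'=(26−3·-7/5)/(91/10)=302/91
row 3: denom=8−2·20/91=688/91; d'=(-39−2·302/91)/(688/91)=-4153/688
back: M3=-4153/688
back: M2=302/91−20/91·-4153/688=799/172
back: M1=-7/5−3/10·799/172=-961/344
M: M0=0, M1=-961/344, M2=799/172, M3=-4153/688, M4=0
seg 0: a=0, c=M0/2=0, d=(M1−M0)/(6·2)=-961/4128, b=Δ0−h0·(2M0+M1)/6=1993/1032
seg 1: a=2, c=M1/2=-961/688, d=(M2−M1)/(6·3)=853/2064, b=Δ1−h1·(2M1+M2)/6=-445/516
seg 2: a=-2, c=M2/2=799/344, d=(M3−M2)/(6·2)=-7349/8256, b=Δ2−h2·(2M2+M3)/6=3953/2064
seg 3: a=4, c=M3/2=-4153/1376, d=(M4−M3)/(6·2)=4153/8256, b=Δ3−h3·(2M3+M4)/6=541/1032
t_q=3/2 → seg 0, τ=3/2; S=0+1993/1032·τ+0·τ²+-961/4128·τ³=23239/11008

  seg 0: a=0 b=1993/1032 c=0 d=-961/4128
  seg 1: a=2 b=-445/516 c=-961/688 d=853/2064
  seg 2: a=-2 b=3953/2064 c=799/344 d=-7349/8256
  seg 3: a=4 b=541/1032 c=-4153/1376 d=4153/8256
S(3/2) = 23239/11008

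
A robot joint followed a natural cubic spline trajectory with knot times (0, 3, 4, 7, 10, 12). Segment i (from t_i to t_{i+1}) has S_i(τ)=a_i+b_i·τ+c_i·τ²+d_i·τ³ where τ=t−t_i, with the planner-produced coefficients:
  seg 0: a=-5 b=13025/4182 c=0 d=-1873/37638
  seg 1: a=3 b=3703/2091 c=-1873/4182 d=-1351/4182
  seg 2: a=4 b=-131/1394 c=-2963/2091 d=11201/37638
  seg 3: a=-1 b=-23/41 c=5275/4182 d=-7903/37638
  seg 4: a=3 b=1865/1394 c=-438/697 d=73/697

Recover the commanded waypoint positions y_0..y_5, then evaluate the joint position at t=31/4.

y_0=-5 y_1=3 y_2=4 y_3=-1 y_4=3 y_5=4
S(31/4) = -71355/89216

y_0 = S_0(0) = a_0 = -5
y_1 = S_1(0) = a_1 = 3
y_2 = S_2(0) = a_2 = 4
y_3 = S_3(0) = a_3 = -1
y_4 = S_4(0) = a_4 = 3
y_5 = S_4(2) = 4
t_q=31/4 is in segment 3 (τ=3/4); S_3(τ)=-71355/89216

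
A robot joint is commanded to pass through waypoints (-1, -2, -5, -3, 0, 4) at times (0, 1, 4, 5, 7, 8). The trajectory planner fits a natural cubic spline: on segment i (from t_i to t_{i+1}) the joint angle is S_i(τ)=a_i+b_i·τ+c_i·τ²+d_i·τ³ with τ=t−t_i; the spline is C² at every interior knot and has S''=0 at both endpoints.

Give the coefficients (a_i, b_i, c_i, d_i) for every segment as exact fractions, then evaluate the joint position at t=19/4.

  seg 0: a=-1 b=-175/214 c=0 d=-39/214
  seg 1: a=-2 b=-146/107 c=-117/214 d=143/642
  seg 2: a=-5 b=293/214 c=156/107 d=-177/214
  seg 3: a=-3 b=193/107 c=-219/214 d=373/856
  seg 4: a=0 b=629/214 c=681/428 d=-227/428
S(19/4) = -47963/13696

Δ: Δ0=-1, Δ1=-1, Δ2=2, Δ3=3/2, Δ4=4
row 1: diag=8, rhs=0; c'=3/8, d'=0
row 2: denom=8−3·3/8=55/8; d'=(18−3·0)/(55/8)=144/55
row 3: denom=6−1·8/55=322/55; d'=(-3−1·144/55)/(322/55)=-309/322
row 4: denom=6−2·55/161=856/161; d'=(15−2·-309/322)/(856/161)=681/214
back: M4=681/214
back: M3=-309/322−55/161·681/214=-219/107
back: M2=144/55−8/55·-219/107=312/107
back: M1=0−3/8·312/107=-117/107
M: M0=0, M1=-117/107, M2=312/107, M3=-219/107, M4=681/214, M5=0
seg 0: a=-1, c=M0/2=0, d=(M1−M0)/(6·1)=-39/214, b=Δ0−h0·(2M0+M1)/6=-175/214
seg 1: a=-2, c=M1/2=-117/214, d=(M2−M1)/(6·3)=143/642, b=Δ1−h1·(2M1+M2)/6=-146/107
seg 2: a=-5, c=M2/2=156/107, d=(M3−M2)/(6·1)=-177/214, b=Δ2−h2·(2M2+M3)/6=293/214
seg 3: a=-3, c=M3/2=-219/214, d=(M4−M3)/(6·2)=373/856, b=Δ3−h3·(2M3+M4)/6=193/107
seg 4: a=0, c=M4/2=681/428, d=(M5−M4)/(6·1)=-227/428, b=Δ4−h4·(2M4+M5)/6=629/214
t_q=19/4 → seg 2, τ=3/4; S=-5+293/214·τ+156/107·τ²+-177/214·τ³=-47963/13696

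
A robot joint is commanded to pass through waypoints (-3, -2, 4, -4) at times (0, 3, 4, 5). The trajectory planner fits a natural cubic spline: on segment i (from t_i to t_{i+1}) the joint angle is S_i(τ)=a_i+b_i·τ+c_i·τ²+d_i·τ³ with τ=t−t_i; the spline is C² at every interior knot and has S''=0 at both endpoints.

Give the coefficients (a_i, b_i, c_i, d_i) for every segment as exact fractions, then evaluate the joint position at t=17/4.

Δ: Δ0=1/3, Δ1=6, Δ2=-8
row 1: diag=8, rhs=34; c'=1/8, d'=17/4
row 2: denom=4−1·1/8=31/8; d'=(-84−1·17/4)/(31/8)=-706/31
back: M2=-706/31
back: M1=17/4−1/8·-706/31=220/31
M: M0=0, M1=220/31, M2=-706/31, M3=0
seg 0: a=-3, c=M0/2=0, d=(M1−M0)/(6·3)=110/279, b=Δ0−h0·(2M0+M1)/6=-299/93
seg 1: a=-2, c=M1/2=110/31, d=(M2−M1)/(6·1)=-463/93, b=Δ1−h1·(2M1+M2)/6=691/93
seg 2: a=4, c=M2/2=-353/31, d=(M3−M2)/(6·1)=353/93, b=Δ2−h2·(2M2+M3)/6=-38/93
t_q=17/4 → seg 2, τ=1/4; S=4+-38/93·τ+-353/31·τ²+353/93·τ³=6439/1984

  seg 0: a=-3 b=-299/93 c=0 d=110/279
  seg 1: a=-2 b=691/93 c=110/31 d=-463/93
  seg 2: a=4 b=-38/93 c=-353/31 d=353/93
S(17/4) = 6439/1984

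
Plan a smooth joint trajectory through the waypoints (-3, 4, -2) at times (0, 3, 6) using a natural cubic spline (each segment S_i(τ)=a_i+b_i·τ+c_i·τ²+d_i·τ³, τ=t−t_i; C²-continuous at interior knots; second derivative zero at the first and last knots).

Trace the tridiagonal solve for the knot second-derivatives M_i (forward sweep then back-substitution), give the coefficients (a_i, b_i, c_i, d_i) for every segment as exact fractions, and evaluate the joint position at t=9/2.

Δ: Δ0=7/3, Δ1=-2
row 1: diag=12, rhs=-26; c'=1/4, d'=-13/6
back: M1=-13/6
M: M0=0, M1=-13/6, M2=0
seg 0: a=-3, c=M0/2=0, d=(M1−M0)/(6·3)=-13/108, b=Δ0−h0·(2M0+M1)/6=41/12
seg 1: a=4, c=M1/2=-13/12, d=(M2−M1)/(6·3)=13/108, b=Δ1−h1·(2M1+M2)/6=1/6
t_q=9/2 → seg 1, τ=3/2; S=4+1/6·τ+-13/12·τ²+13/108·τ³=71/32

  seg 0: a=-3 b=41/12 c=0 d=-13/108
  seg 1: a=4 b=1/6 c=-13/12 d=13/108
S(9/2) = 71/32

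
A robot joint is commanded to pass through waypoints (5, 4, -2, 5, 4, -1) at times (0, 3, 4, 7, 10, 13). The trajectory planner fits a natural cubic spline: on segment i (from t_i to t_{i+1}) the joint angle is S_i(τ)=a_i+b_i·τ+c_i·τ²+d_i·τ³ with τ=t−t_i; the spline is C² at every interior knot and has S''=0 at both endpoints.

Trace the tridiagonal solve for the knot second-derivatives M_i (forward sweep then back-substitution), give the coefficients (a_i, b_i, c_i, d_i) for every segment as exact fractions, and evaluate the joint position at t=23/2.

Δ: Δ0=-1/3, Δ1=-6, Δ2=7/3, Δ3=-1/3, Δ4=-5/3
row 1: diag=8, rhs=-34; c'=1/8, d'=-17/4
row 2: denom=8−1·1/8=63/8; d'=(50−1·-17/4)/(63/8)=62/9
row 3: denom=12−3·8/21=76/7; d'=(-16−3·62/9)/(76/7)=-385/114
row 4: denom=12−3·21/76=849/76; d'=(-8−3·-385/114)/(849/76)=54/283
back: M4=54/283
back: M3=-385/114−21/76·54/283=-2912/849
back: M2=62/9−8/21·-2912/849=6958/849
back: M1=-17/4−1/8·6958/849=-4478/849
M: M0=0, M1=-4478/849, M2=6958/849, M3=-2912/849, M4=54/283, M5=0
seg 0: a=5, c=M0/2=0, d=(M1−M0)/(6·3)=-2239/7641, b=Δ0−h0·(2M0+M1)/6=652/283
seg 1: a=4, c=M1/2=-2239/849, d=(M2−M1)/(6·1)=1906/849, b=Δ1−h1·(2M1+M2)/6=-1587/283
seg 2: a=-2, c=M2/2=3479/849, d=(M3−M2)/(6·3)=-1645/2547, b=Δ2−h2·(2M2+M3)/6=-3521/849
seg 3: a=5, c=M3/2=-1456/849, d=(M4−M3)/(6·3)=1537/7641, b=Δ3−h3·(2M3+M4)/6=2548/849
seg 4: a=4, c=M4/2=27/283, d=(M5−M4)/(6·3)=-3/283, b=Δ4−h4·(2M4+M5)/6=-1577/849
t_q=23/2 → seg 4, τ=3/2; S=4+-1577/849·τ+27/283·τ²+-3/283·τ³=3153/2264

  seg 0: a=5 b=652/283 c=0 d=-2239/7641
  seg 1: a=4 b=-1587/283 c=-2239/849 d=1906/849
  seg 2: a=-2 b=-3521/849 c=3479/849 d=-1645/2547
  seg 3: a=5 b=2548/849 c=-1456/849 d=1537/7641
  seg 4: a=4 b=-1577/849 c=27/283 d=-3/283
S(23/2) = 3153/2264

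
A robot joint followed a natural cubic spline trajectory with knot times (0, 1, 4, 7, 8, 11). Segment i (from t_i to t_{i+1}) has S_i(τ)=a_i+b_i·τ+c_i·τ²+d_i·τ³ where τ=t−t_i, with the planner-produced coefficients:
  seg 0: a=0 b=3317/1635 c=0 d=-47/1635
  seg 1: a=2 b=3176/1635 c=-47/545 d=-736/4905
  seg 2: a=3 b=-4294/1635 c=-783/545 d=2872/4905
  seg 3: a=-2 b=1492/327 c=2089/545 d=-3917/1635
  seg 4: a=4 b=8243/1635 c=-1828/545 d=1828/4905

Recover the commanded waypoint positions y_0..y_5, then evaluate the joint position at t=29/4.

y_0 = S_0(0) = a_0 = 0
y_1 = S_1(0) = a_1 = 2
y_2 = S_2(0) = a_2 = 3
y_3 = S_3(0) = a_3 = -2
y_4 = S_4(0) = a_4 = 4
y_5 = S_4(3) = -1
t_q=29/4 is in segment 3 (τ=1/4); S_3(τ)=-22923/34880

y_0=0 y_1=2 y_2=3 y_3=-2 y_4=4 y_5=-1
S(29/4) = -22923/34880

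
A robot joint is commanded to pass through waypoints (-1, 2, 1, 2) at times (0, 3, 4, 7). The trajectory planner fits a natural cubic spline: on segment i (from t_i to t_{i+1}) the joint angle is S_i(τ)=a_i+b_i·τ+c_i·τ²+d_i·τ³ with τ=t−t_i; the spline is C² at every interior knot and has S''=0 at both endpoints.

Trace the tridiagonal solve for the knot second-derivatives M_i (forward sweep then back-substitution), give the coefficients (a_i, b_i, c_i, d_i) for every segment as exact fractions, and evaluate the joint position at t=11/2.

  seg 0: a=-1 b=115/63 c=0 d=-52/567
  seg 1: a=2 b=-41/63 c=-52/63 d=10/21
  seg 2: a=1 b=-55/63 c=38/63 d=-38/567
S(11/2) = 23/28

Δ: Δ0=1, Δ1=-1, Δ2=1/3
row 1: diag=8, rhs=-12; c'=1/8, d'=-3/2
row 2: denom=8−1·1/8=63/8; d'=(8−1·-3/2)/(63/8)=76/63
back: M2=76/63
back: M1=-3/2−1/8·76/63=-104/63
M: M0=0, M1=-104/63, M2=76/63, M3=0
seg 0: a=-1, c=M0/2=0, d=(M1−M0)/(6·3)=-52/567, b=Δ0−h0·(2M0+M1)/6=115/63
seg 1: a=2, c=M1/2=-52/63, d=(M2−M1)/(6·1)=10/21, b=Δ1−h1·(2M1+M2)/6=-41/63
seg 2: a=1, c=M2/2=38/63, d=(M3−M2)/(6·3)=-38/567, b=Δ2−h2·(2M2+M3)/6=-55/63
t_q=11/2 → seg 2, τ=3/2; S=1+-55/63·τ+38/63·τ²+-38/567·τ³=23/28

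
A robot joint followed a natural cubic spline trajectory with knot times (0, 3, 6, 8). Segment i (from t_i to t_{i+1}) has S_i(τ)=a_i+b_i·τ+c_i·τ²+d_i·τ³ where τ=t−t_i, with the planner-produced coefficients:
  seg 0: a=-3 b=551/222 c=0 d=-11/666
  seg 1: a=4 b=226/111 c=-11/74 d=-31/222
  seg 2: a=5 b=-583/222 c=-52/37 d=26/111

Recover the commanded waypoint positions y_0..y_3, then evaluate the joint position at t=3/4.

y_0=-3 y_1=4 y_2=5 y_3=-4
S(3/4) = -5425/4736

y_0 = S_0(0) = a_0 = -3
y_1 = S_1(0) = a_1 = 4
y_2 = S_2(0) = a_2 = 5
y_3 = S_2(2) = -4
t_q=3/4 is in segment 0 (τ=3/4); S_0(τ)=-5425/4736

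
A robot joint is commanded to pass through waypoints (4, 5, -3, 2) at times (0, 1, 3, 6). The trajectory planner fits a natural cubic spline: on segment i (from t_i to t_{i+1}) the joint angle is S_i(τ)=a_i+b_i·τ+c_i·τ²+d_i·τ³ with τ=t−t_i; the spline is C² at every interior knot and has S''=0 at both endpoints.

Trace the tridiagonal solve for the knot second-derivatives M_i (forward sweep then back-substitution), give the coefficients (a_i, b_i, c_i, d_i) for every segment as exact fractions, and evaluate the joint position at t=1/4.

  seg 0: a=4 b=44/21 c=0 d=-23/21
  seg 1: a=5 b=-25/21 c=-23/7 d=79/84
  seg 2: a=-3 b=-64/21 c=33/14 d=-11/42
S(1/4) = 2019/448

Δ: Δ0=1, Δ1=-4, Δ2=5/3
row 1: diag=6, rhs=-30; c'=1/3, d'=-5
row 2: denom=10−2·1/3=28/3; d'=(34−2·-5)/(28/3)=33/7
back: M2=33/7
back: M1=-5−1/3·33/7=-46/7
M: M0=0, M1=-46/7, M2=33/7, M3=0
seg 0: a=4, c=M0/2=0, d=(M1−M0)/(6·1)=-23/21, b=Δ0−h0·(2M0+M1)/6=44/21
seg 1: a=5, c=M1/2=-23/7, d=(M2−M1)/(6·2)=79/84, b=Δ1−h1·(2M1+M2)/6=-25/21
seg 2: a=-3, c=M2/2=33/14, d=(M3−M2)/(6·3)=-11/42, b=Δ2−h2·(2M2+M3)/6=-64/21
t_q=1/4 → seg 0, τ=1/4; S=4+44/21·τ+0·τ²+-23/21·τ³=2019/448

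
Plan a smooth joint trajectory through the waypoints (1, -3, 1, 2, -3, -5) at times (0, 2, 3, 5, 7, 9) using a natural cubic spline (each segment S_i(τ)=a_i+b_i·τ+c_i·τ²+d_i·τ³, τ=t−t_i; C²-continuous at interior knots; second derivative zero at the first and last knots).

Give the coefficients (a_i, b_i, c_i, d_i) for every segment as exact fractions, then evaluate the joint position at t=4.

Δ: Δ0=-2, Δ1=4, Δ2=1/2, Δ3=-5/2, Δ4=-1
row 1: diag=6, rhs=36; c'=1/6, d'=6
row 2: denom=6−1·1/6=35/6; d'=(-21−1·6)/(35/6)=-162/35
row 3: denom=8−2·12/35=256/35; d'=(-18−2·-162/35)/(256/35)=-153/128
row 4: denom=8−2·35/128=477/64; d'=(9−2·-153/128)/(477/64)=81/53
back: M4=81/53
back: M3=-153/128−35/128·81/53=-171/106
back: M2=-162/35−12/35·-171/106=-216/53
back: M1=6−1/6·-216/53=354/53
M: M0=0, M1=354/53, M2=-216/53, M3=-171/106, M4=81/53, M5=0
seg 0: a=1, c=M0/2=0, d=(M1−M0)/(6·2)=59/106, b=Δ0−h0·(2M0+M1)/6=-224/53
seg 1: a=-3, c=M1/2=177/53, d=(M2−M1)/(6·1)=-95/53, b=Δ1−h1·(2M1+M2)/6=130/53
seg 2: a=1, c=M2/2=-108/53, d=(M3−M2)/(6·2)=87/424, b=Δ2−h2·(2M2+M3)/6=199/53
seg 3: a=2, c=M3/2=-171/212, d=(M4−M3)/(6·2)=111/424, b=Δ3−h3·(2M3+M4)/6=-205/106
seg 4: a=-3, c=M4/2=81/106, d=(M5−M4)/(6·2)=-27/212, b=Δ4−h4·(2M4+M5)/6=-107/53
t_q=4 → seg 2, τ=1; S=1+199/53·τ+-108/53·τ²+87/424·τ³=1239/424

  seg 0: a=1 b=-224/53 c=0 d=59/106
  seg 1: a=-3 b=130/53 c=177/53 d=-95/53
  seg 2: a=1 b=199/53 c=-108/53 d=87/424
  seg 3: a=2 b=-205/106 c=-171/212 d=111/424
  seg 4: a=-3 b=-107/53 c=81/106 d=-27/212
S(4) = 1239/424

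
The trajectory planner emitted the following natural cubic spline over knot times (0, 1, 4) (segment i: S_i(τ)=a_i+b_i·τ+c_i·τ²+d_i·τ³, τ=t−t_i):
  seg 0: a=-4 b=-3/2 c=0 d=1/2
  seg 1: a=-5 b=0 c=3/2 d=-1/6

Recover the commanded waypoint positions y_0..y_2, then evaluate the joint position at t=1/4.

y_0 = S_0(0) = a_0 = -4
y_1 = S_1(0) = a_1 = -5
y_2 = S_1(3) = 4
t_q=1/4 is in segment 0 (τ=1/4); S_0(τ)=-559/128

y_0=-4 y_1=-5 y_2=4
S(1/4) = -559/128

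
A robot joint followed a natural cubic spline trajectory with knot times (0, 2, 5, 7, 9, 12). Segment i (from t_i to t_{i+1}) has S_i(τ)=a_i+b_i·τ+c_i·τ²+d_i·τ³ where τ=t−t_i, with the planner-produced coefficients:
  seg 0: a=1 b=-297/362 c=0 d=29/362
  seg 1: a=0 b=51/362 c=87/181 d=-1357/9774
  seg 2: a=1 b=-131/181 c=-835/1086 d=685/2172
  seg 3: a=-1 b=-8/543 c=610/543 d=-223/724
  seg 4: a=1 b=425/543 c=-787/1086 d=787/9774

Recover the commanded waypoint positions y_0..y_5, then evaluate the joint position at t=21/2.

y_0=1 y_1=0 y_2=1 y_3=-1 y_4=1 y_5=-1
S(21/2) = 2361/2896

y_0 = S_0(0) = a_0 = 1
y_1 = S_1(0) = a_1 = 0
y_2 = S_2(0) = a_2 = 1
y_3 = S_3(0) = a_3 = -1
y_4 = S_4(0) = a_4 = 1
y_5 = S_4(3) = -1
t_q=21/2 is in segment 4 (τ=3/2); S_4(τ)=2361/2896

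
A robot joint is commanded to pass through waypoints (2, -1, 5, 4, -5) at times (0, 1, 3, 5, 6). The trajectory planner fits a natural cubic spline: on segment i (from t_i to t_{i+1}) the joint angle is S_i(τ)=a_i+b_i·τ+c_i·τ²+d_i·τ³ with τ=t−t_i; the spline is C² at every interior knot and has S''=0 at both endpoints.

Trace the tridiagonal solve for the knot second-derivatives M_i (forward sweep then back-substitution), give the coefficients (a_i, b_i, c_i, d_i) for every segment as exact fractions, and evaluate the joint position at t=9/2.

Δ: Δ0=-3, Δ1=3, Δ2=-1/2, Δ3=-9
row 1: diag=6, rhs=36; c'=1/3, d'=6
row 2: denom=8−2·1/3=22/3; d'=(-21−2·6)/(22/3)=-9/2
row 3: denom=6−2·3/11=60/11; d'=(-51−2·-9/2)/(60/11)=-77/10
back: M3=-77/10
back: M2=-9/2−3/11·-77/10=-12/5
back: M1=6−1/3·-12/5=34/5
M: M0=0, M1=34/5, M2=-12/5, M3=-77/10, M4=0
seg 0: a=2, c=M0/2=0, d=(M1−M0)/(6·1)=17/15, b=Δ0−h0·(2M0+M1)/6=-62/15
seg 1: a=-1, c=M1/2=17/5, d=(M2−M1)/(6·2)=-23/30, b=Δ1−h1·(2M1+M2)/6=-11/15
seg 2: a=5, c=M2/2=-6/5, d=(M3−M2)/(6·2)=-53/120, b=Δ2−h2·(2M2+M3)/6=11/3
seg 3: a=4, c=M3/2=-77/20, d=(M4−M3)/(6·1)=77/60, b=Δ3−h3·(2M3+M4)/6=-193/30
t_q=9/2 → seg 2, τ=3/2; S=5+11/3·τ+-6/5·τ²+-53/120·τ³=2019/320

  seg 0: a=2 b=-62/15 c=0 d=17/15
  seg 1: a=-1 b=-11/15 c=17/5 d=-23/30
  seg 2: a=5 b=11/3 c=-6/5 d=-53/120
  seg 3: a=4 b=-193/30 c=-77/20 d=77/60
S(9/2) = 2019/320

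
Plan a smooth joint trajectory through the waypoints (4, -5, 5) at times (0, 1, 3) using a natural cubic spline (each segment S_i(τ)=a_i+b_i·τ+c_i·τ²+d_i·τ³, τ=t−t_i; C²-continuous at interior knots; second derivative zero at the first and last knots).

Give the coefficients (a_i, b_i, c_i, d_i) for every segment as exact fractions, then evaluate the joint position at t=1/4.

  seg 0: a=4 b=-34/3 c=0 d=7/3
  seg 1: a=-5 b=-13/3 c=7 d=-7/6
S(1/4) = 77/64

Δ: Δ0=-9, Δ1=5
row 1: diag=6, rhs=84; c'=1/3, d'=14
back: M1=14
M: M0=0, M1=14, M2=0
seg 0: a=4, c=M0/2=0, d=(M1−M0)/(6·1)=7/3, b=Δ0−h0·(2M0+M1)/6=-34/3
seg 1: a=-5, c=M1/2=7, d=(M2−M1)/(6·2)=-7/6, b=Δ1−h1·(2M1+M2)/6=-13/3
t_q=1/4 → seg 0, τ=1/4; S=4+-34/3·τ+0·τ²+7/3·τ³=77/64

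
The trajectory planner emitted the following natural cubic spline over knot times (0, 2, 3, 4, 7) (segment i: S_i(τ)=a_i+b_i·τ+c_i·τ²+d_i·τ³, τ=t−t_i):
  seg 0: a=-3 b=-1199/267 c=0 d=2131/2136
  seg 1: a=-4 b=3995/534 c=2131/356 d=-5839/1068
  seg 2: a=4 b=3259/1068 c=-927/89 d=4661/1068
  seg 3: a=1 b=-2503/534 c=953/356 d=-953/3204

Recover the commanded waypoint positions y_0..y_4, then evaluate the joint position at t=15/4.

y_0=-3 y_1=-4 y_2=4 y_3=1 y_4=3
S(15/4) = 51741/22784

y_0 = S_0(0) = a_0 = -3
y_1 = S_1(0) = a_1 = -4
y_2 = S_2(0) = a_2 = 4
y_3 = S_3(0) = a_3 = 1
y_4 = S_3(3) = 3
t_q=15/4 is in segment 2 (τ=3/4); S_2(τ)=51741/22784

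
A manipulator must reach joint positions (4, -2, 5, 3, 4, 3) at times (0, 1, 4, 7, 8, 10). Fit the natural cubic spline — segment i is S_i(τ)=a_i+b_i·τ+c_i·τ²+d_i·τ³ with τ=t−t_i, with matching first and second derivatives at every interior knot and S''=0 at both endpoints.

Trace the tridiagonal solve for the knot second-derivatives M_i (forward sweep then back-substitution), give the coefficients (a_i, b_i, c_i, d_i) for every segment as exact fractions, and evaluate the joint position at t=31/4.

Δ: Δ0=-6, Δ1=7/3, Δ2=-2/3, Δ3=1, Δ4=-1/2
row 1: diag=8, rhs=50; c'=3/8, d'=25/4
row 2: denom=12−3·3/8=87/8; d'=(-18−3·25/4)/(87/8)=-98/29
row 3: denom=8−3·8/29=208/29; d'=(10−3·-98/29)/(208/29)=73/26
row 4: denom=6−1·29/208=1219/208; d'=(-9−1·73/26)/(1219/208)=-2456/1219
back: M4=-2456/1219
back: M3=73/26−29/208·-2456/1219=3765/1219
back: M2=-98/29−8/29·3765/1219=-5158/1219
back: M1=25/4−3/8·-5158/1219=9553/1219
M: M0=0, M1=9553/1219, M2=-5158/1219, M3=3765/1219, M4=-2456/1219, M5=0
seg 0: a=4, c=M0/2=0, d=(M1−M0)/(6·1)=9553/7314, b=Δ0−h0·(2M0+M1)/6=-53437/7314
seg 1: a=-2, c=M1/2=9553/2438, d=(M2−M1)/(6·3)=-14711/21942, b=Δ1−h1·(2M1+M2)/6=-12389/3657
seg 2: a=5, c=M2/2=-2579/1219, d=(M3−M2)/(6·3)=8923/21942, b=Δ2−h2·(2M2+M3)/6=14777/7314
seg 3: a=3, c=M3/2=3765/2438, d=(M4−M3)/(6·1)=-6221/7314, b=Δ3−h3·(2M3+M4)/6=1120/3657
seg 4: a=4, c=M4/2=-1228/1219, d=(M5−M4)/(6·2)=614/3657, b=Δ4−h4·(2M4+M5)/6=6167/7314
t_q=31/4 → seg 3, τ=3/4; S=3+1120/3657·τ+3765/2438·τ²+-6221/7314·τ³=25369/6784

  seg 0: a=4 b=-53437/7314 c=0 d=9553/7314
  seg 1: a=-2 b=-12389/3657 c=9553/2438 d=-14711/21942
  seg 2: a=5 b=14777/7314 c=-2579/1219 d=8923/21942
  seg 3: a=3 b=1120/3657 c=3765/2438 d=-6221/7314
  seg 4: a=4 b=6167/7314 c=-1228/1219 d=614/3657
S(31/4) = 25369/6784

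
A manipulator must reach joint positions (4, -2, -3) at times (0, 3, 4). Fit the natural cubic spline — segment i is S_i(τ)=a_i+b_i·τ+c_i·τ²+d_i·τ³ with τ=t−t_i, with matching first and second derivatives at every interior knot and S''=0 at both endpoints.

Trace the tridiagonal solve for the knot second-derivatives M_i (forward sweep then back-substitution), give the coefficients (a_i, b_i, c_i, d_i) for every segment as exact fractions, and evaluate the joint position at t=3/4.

Δ: Δ0=-2, Δ1=-1
row 1: diag=8, rhs=6; c'=1/8, d'=3/4
back: M1=3/4
M: M0=0, M1=3/4, M2=0
seg 0: a=4, c=M0/2=0, d=(M1−M0)/(6·3)=1/24, b=Δ0−h0·(2M0+M1)/6=-19/8
seg 1: a=-2, c=M1/2=3/8, d=(M2−M1)/(6·1)=-1/8, b=Δ1−h1·(2M1+M2)/6=-5/4
t_q=3/4 → seg 0, τ=3/4; S=4+-19/8·τ+0·τ²+1/24·τ³=1145/512

  seg 0: a=4 b=-19/8 c=0 d=1/24
  seg 1: a=-2 b=-5/4 c=3/8 d=-1/8
S(3/4) = 1145/512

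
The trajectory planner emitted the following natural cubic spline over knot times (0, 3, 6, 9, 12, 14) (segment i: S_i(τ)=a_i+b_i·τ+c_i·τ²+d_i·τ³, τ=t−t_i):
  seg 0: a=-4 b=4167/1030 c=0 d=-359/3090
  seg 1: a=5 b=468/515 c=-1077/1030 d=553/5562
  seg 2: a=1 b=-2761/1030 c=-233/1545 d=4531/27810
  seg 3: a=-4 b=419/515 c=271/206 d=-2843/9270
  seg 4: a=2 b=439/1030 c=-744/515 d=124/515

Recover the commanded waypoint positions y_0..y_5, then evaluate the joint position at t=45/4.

y_0 = S_0(0) = a_0 = -4
y_1 = S_1(0) = a_1 = 5
y_2 = S_2(0) = a_2 = 1
y_3 = S_3(0) = a_3 = -4
y_4 = S_4(0) = a_4 = 2
y_5 = S_4(2) = -1
t_q=45/4 is in segment 3 (τ=9/4); S_3(τ)=65729/65920

y_0=-4 y_1=5 y_2=1 y_3=-4 y_4=2 y_5=-1
S(45/4) = 65729/65920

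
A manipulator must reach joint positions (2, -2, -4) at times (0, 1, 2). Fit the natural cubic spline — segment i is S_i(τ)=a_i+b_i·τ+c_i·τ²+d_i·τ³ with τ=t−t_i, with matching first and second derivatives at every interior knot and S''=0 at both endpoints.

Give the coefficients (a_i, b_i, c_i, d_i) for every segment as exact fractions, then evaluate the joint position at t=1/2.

  seg 0: a=2 b=-9/2 c=0 d=1/2
  seg 1: a=-2 b=-3 c=3/2 d=-1/2
S(1/2) = -3/16

Δ: Δ0=-4, Δ1=-2
row 1: diag=4, rhs=12; c'=1/4, d'=3
back: M1=3
M: M0=0, M1=3, M2=0
seg 0: a=2, c=M0/2=0, d=(M1−M0)/(6·1)=1/2, b=Δ0−h0·(2M0+M1)/6=-9/2
seg 1: a=-2, c=M1/2=3/2, d=(M2−M1)/(6·1)=-1/2, b=Δ1−h1·(2M1+M2)/6=-3
t_q=1/2 → seg 0, τ=1/2; S=2+-9/2·τ+0·τ²+1/2·τ³=-3/16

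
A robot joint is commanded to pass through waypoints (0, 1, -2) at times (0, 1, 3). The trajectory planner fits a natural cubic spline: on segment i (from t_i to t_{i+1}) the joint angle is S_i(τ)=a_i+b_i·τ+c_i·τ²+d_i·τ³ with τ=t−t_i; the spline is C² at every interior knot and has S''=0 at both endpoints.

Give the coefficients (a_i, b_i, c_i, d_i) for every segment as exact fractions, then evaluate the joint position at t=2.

Δ: Δ0=1, Δ1=-3/2
row 1: diag=6, rhs=-15; c'=1/3, d'=-5/2
back: M1=-5/2
M: M0=0, M1=-5/2, M2=0
seg 0: a=0, c=M0/2=0, d=(M1−M0)/(6·1)=-5/12, b=Δ0−h0·(2M0+M1)/6=17/12
seg 1: a=1, c=M1/2=-5/4, d=(M2−M1)/(6·2)=5/24, b=Δ1−h1·(2M1+M2)/6=1/6
t_q=2 → seg 1, τ=1; S=1+1/6·τ+-5/4·τ²+5/24·τ³=1/8

  seg 0: a=0 b=17/12 c=0 d=-5/12
  seg 1: a=1 b=1/6 c=-5/4 d=5/24
S(2) = 1/8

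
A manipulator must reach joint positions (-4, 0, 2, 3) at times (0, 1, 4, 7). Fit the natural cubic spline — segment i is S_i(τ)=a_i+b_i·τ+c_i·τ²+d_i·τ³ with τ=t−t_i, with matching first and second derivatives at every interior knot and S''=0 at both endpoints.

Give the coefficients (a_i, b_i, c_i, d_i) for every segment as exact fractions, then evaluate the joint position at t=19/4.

  seg 0: a=-4 b=129/29 c=0 d=-13/29
  seg 1: a=0 b=90/29 c=-39/29 d=139/783
  seg 2: a=2 b=-5/29 c=22/87 d=-22/783
S(19/4) = 1857/928

Δ: Δ0=4, Δ1=2/3, Δ2=1/3
row 1: diag=8, rhs=-20; c'=3/8, d'=-5/2
row 2: denom=12−3·3/8=87/8; d'=(-2−3·-5/2)/(87/8)=44/87
back: M2=44/87
back: M1=-5/2−3/8·44/87=-78/29
M: M0=0, M1=-78/29, M2=44/87, M3=0
seg 0: a=-4, c=M0/2=0, d=(M1−M0)/(6·1)=-13/29, b=Δ0−h0·(2M0+M1)/6=129/29
seg 1: a=0, c=M1/2=-39/29, d=(M2−M1)/(6·3)=139/783, b=Δ1−h1·(2M1+M2)/6=90/29
seg 2: a=2, c=M2/2=22/87, d=(M3−M2)/(6·3)=-22/783, b=Δ2−h2·(2M2+M3)/6=-5/29
t_q=19/4 → seg 2, τ=3/4; S=2+-5/29·τ+22/87·τ²+-22/783·τ³=1857/928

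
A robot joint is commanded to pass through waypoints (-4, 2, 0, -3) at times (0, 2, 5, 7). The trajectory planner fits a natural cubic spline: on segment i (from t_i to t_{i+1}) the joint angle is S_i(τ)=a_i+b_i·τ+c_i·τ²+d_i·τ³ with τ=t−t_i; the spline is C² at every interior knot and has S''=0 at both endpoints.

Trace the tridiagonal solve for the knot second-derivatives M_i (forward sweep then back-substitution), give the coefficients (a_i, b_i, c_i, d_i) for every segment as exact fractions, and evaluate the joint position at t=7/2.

Δ: Δ0=3, Δ1=-2/3, Δ2=-3/2
row 1: diag=10, rhs=-22; c'=3/10, d'=-11/5
row 2: denom=10−3·3/10=91/10; d'=(-5−3·-11/5)/(91/10)=16/91
back: M2=16/91
back: M1=-11/5−3/10·16/91=-205/91
M: M0=0, M1=-205/91, M2=16/91, M3=0
seg 0: a=-4, c=M0/2=0, d=(M1−M0)/(6·2)=-205/1092, b=Δ0−h0·(2M0+M1)/6=1024/273
seg 1: a=2, c=M1/2=-205/182, d=(M2−M1)/(6·3)=17/126, b=Δ1−h1·(2M1+M2)/6=409/273
seg 2: a=0, c=M2/2=8/91, d=(M3−M2)/(6·2)=-4/273, b=Δ2−h2·(2M2+M3)/6=-883/546
t_q=7/2 → seg 1, τ=3/2; S=2+409/273·τ+-205/182·τ²+17/126·τ³=451/208

  seg 0: a=-4 b=1024/273 c=0 d=-205/1092
  seg 1: a=2 b=409/273 c=-205/182 d=17/126
  seg 2: a=0 b=-883/546 c=8/91 d=-4/273
S(7/2) = 451/208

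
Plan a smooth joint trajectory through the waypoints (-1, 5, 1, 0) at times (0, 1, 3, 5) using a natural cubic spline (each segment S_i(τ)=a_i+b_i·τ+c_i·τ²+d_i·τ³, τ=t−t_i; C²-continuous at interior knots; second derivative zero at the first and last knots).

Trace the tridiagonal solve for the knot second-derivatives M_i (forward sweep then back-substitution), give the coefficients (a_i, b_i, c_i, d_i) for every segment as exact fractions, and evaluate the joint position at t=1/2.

  seg 0: a=-1 b=331/44 c=0 d=-67/44
  seg 1: a=5 b=65/22 c=-201/44 d=23/22
  seg 2: a=1 b=-61/22 c=75/44 d=-25/88
S(1/2) = 905/352

Δ: Δ0=6, Δ1=-2, Δ2=-1/2
row 1: diag=6, rhs=-48; c'=1/3, d'=-8
row 2: denom=8−2·1/3=22/3; d'=(9−2·-8)/(22/3)=75/22
back: M2=75/22
back: M1=-8−1/3·75/22=-201/22
M: M0=0, M1=-201/22, M2=75/22, M3=0
seg 0: a=-1, c=M0/2=0, d=(M1−M0)/(6·1)=-67/44, b=Δ0−h0·(2M0+M1)/6=331/44
seg 1: a=5, c=M1/2=-201/44, d=(M2−M1)/(6·2)=23/22, b=Δ1−h1·(2M1+M2)/6=65/22
seg 2: a=1, c=M2/2=75/44, d=(M3−M2)/(6·2)=-25/88, b=Δ2−h2·(2M2+M3)/6=-61/22
t_q=1/2 → seg 0, τ=1/2; S=-1+331/44·τ+0·τ²+-67/44·τ³=905/352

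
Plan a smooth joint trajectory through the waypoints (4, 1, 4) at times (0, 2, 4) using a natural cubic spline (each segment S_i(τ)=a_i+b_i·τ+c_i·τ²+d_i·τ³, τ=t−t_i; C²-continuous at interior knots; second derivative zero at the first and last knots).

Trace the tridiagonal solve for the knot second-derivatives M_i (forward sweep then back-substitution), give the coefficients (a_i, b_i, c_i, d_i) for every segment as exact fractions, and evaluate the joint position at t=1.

Δ: Δ0=-3/2, Δ1=3/2
row 1: diag=8, rhs=18; c'=1/4, d'=9/4
back: M1=9/4
M: M0=0, M1=9/4, M2=0
seg 0: a=4, c=M0/2=0, d=(M1−M0)/(6·2)=3/16, b=Δ0−h0·(2M0+M1)/6=-9/4
seg 1: a=1, c=M1/2=9/8, d=(M2−M1)/(6·2)=-3/16, b=Δ1−h1·(2M1+M2)/6=0
t_q=1 → seg 0, τ=1; S=4+-9/4·τ+0·τ²+3/16·τ³=31/16

  seg 0: a=4 b=-9/4 c=0 d=3/16
  seg 1: a=1 b=0 c=9/8 d=-3/16
S(1) = 31/16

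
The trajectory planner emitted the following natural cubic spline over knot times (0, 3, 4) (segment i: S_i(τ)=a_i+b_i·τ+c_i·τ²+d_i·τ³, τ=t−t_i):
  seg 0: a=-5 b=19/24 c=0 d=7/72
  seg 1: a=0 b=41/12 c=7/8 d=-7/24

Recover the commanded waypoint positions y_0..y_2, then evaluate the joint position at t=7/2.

y_0=-5 y_1=0 y_2=4
S(7/2) = 121/64

y_0 = S_0(0) = a_0 = -5
y_1 = S_1(0) = a_1 = 0
y_2 = S_1(1) = 4
t_q=7/2 is in segment 1 (τ=1/2); S_1(τ)=121/64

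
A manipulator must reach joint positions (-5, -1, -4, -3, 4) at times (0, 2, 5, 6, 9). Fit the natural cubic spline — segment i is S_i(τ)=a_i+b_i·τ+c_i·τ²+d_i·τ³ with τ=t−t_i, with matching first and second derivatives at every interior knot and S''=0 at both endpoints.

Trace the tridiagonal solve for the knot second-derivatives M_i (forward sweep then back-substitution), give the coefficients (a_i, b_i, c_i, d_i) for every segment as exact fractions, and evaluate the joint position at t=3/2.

  seg 0: a=-5 b=791/279 c=0 d=-233/1116
  seg 1: a=-1 b=92/279 c=-233/186 d=1355/5022
  seg 2: a=-4 b=55/558 c=328/279 d=-17/62
  seg 3: a=-3 b=454/279 c=197/558 d=-197/5022
S(3/2) = -4321/2976

Δ: Δ0=2, Δ1=-1, Δ2=1, Δ3=7/3
row 1: diag=10, rhs=-18; c'=3/10, d'=-9/5
row 2: denom=8−3·3/10=71/10; d'=(12−3·-9/5)/(71/10)=174/71
row 3: denom=8−1·10/71=558/71; d'=(8−1·174/71)/(558/71)=197/279
back: M3=197/279
back: M2=174/71−10/71·197/279=656/279
back: M1=-9/5−3/10·656/279=-233/93
M: M0=0, M1=-233/93, M2=656/279, M3=197/279, M4=0
seg 0: a=-5, c=M0/2=0, d=(M1−M0)/(6·2)=-233/1116, b=Δ0−h0·(2M0+M1)/6=791/279
seg 1: a=-1, c=M1/2=-233/186, d=(M2−M1)/(6·3)=1355/5022, b=Δ1−h1·(2M1+M2)/6=92/279
seg 2: a=-4, c=M2/2=328/279, d=(M3−M2)/(6·1)=-17/62, b=Δ2−h2·(2M2+M3)/6=55/558
seg 3: a=-3, c=M3/2=197/558, d=(M4−M3)/(6·3)=-197/5022, b=Δ3−h3·(2M3+M4)/6=454/279
t_q=3/2 → seg 0, τ=3/2; S=-5+791/279·τ+0·τ²+-233/1116·τ³=-4321/2976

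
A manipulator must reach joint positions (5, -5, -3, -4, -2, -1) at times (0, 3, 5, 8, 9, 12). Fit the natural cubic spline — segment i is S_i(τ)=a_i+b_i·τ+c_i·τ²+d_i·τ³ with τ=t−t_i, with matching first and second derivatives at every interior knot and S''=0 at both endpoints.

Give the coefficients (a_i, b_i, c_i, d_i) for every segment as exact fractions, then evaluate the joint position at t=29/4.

  seg 0: a=5 b=-719/148 c=0 d=677/3996
  seg 1: a=-5 b=-21/74 c=677/444 d=-49/111
  seg 2: a=-3 b=115/222 c=-499/444 d=373/1332
  seg 3: a=-4 b=593/444 c=155/111 d=-325/444
  seg 4: a=-2 b=143/74 c=-355/444 d=355/3996
S(29/4) = -41055/9472

Δ: Δ0=-10/3, Δ1=1, Δ2=-1/3, Δ3=2, Δ4=1/3
row 1: diag=10, rhs=26; c'=1/5, d'=13/5
row 2: denom=10−2·1/5=48/5; d'=(-8−2·13/5)/(48/5)=-11/8
row 3: denom=8−3·5/16=113/16; d'=(14−3·-11/8)/(113/16)=290/113
row 4: denom=8−1·16/113=888/113; d'=(-10−1·290/113)/(888/113)=-355/222
back: M4=-355/222
back: M3=290/113−16/113·-355/222=310/111
back: M2=-11/8−5/16·310/111=-499/222
back: M1=13/5−1/5·-499/222=677/222
M: M0=0, M1=677/222, M2=-499/222, M3=310/111, M4=-355/222, M5=0
seg 0: a=5, c=M0/2=0, d=(M1−M0)/(6·3)=677/3996, b=Δ0−h0·(2M0+M1)/6=-719/148
seg 1: a=-5, c=M1/2=677/444, d=(M2−M1)/(6·2)=-49/111, b=Δ1−h1·(2M1+M2)/6=-21/74
seg 2: a=-3, c=M2/2=-499/444, d=(M3−M2)/(6·3)=373/1332, b=Δ2−h2·(2M2+M3)/6=115/222
seg 3: a=-4, c=M3/2=155/111, d=(M4−M3)/(6·1)=-325/444, b=Δ3−h3·(2M3+M4)/6=593/444
seg 4: a=-2, c=M4/2=-355/444, d=(M5−M4)/(6·3)=355/3996, b=Δ4−h4·(2M4+M5)/6=143/74
t_q=29/4 → seg 2, τ=9/4; S=-3+115/222·τ+-499/444·τ²+373/1332·τ³=-41055/9472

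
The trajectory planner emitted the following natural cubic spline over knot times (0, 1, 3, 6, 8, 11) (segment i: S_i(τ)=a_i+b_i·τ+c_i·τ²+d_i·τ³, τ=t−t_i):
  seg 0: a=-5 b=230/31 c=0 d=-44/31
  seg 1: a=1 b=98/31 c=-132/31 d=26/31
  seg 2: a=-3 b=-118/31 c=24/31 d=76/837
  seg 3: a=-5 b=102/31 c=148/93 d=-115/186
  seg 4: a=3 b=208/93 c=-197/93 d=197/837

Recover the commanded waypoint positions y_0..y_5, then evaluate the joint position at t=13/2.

y_0 = S_0(0) = a_0 = -5
y_1 = S_1(0) = a_1 = 1
y_2 = S_2(0) = a_2 = -3
y_3 = S_3(0) = a_3 = -5
y_4 = S_4(0) = a_4 = 3
y_5 = S_4(3) = -3
t_q=13/2 is in segment 3 (τ=1/2); S_3(τ)=-1505/496

y_0=-5 y_1=1 y_2=-3 y_3=-5 y_4=3 y_5=-3
S(13/2) = -1505/496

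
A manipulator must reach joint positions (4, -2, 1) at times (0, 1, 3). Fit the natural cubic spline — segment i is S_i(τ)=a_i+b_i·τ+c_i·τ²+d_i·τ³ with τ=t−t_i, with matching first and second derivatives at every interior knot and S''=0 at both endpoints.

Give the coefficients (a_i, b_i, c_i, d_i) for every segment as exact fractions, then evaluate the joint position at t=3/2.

Δ: Δ0=-6, Δ1=3/2
row 1: diag=6, rhs=45; c'=1/3, d'=15/2
back: M1=15/2
M: M0=0, M1=15/2, M2=0
seg 0: a=4, c=M0/2=0, d=(M1−M0)/(6·1)=5/4, b=Δ0−h0·(2M0+M1)/6=-29/4
seg 1: a=-2, c=M1/2=15/4, d=(M2−M1)/(6·2)=-5/8, b=Δ1−h1·(2M1+M2)/6=-7/2
t_q=3/2 → seg 1, τ=1/2; S=-2+-7/2·τ+15/4·τ²+-5/8·τ³=-185/64

  seg 0: a=4 b=-29/4 c=0 d=5/4
  seg 1: a=-2 b=-7/2 c=15/4 d=-5/8
S(3/2) = -185/64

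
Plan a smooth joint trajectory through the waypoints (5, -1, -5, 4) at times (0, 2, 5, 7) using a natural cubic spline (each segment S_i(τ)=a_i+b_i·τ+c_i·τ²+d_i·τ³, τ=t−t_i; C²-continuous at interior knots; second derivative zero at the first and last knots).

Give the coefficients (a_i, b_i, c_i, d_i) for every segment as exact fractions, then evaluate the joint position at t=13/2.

Δ: Δ0=-3, Δ1=-4/3, Δ2=9/2
row 1: diag=10, rhs=10; c'=3/10, d'=1
row 2: denom=10−3·3/10=91/10; d'=(35−3·1)/(91/10)=320/91
back: M2=320/91
back: M1=1−3/10·320/91=-5/91
M: M0=0, M1=-5/91, M2=320/91, M3=0
seg 0: a=5, c=M0/2=0, d=(M1−M0)/(6·2)=-5/1092, b=Δ0−h0·(2M0+M1)/6=-814/273
seg 1: a=-1, c=M1/2=-5/182, d=(M2−M1)/(6·3)=25/126, b=Δ1−h1·(2M1+M2)/6=-829/273
seg 2: a=-5, c=M2/2=160/91, d=(M3−M2)/(6·2)=-80/273, b=Δ2−h2·(2M2+M3)/6=1177/546
t_q=13/2 → seg 2, τ=3/2; S=-5+1177/546·τ+160/91·τ²+-80/273·τ³=437/364

  seg 0: a=5 b=-814/273 c=0 d=-5/1092
  seg 1: a=-1 b=-829/273 c=-5/182 d=25/126
  seg 2: a=-5 b=1177/546 c=160/91 d=-80/273
S(13/2) = 437/364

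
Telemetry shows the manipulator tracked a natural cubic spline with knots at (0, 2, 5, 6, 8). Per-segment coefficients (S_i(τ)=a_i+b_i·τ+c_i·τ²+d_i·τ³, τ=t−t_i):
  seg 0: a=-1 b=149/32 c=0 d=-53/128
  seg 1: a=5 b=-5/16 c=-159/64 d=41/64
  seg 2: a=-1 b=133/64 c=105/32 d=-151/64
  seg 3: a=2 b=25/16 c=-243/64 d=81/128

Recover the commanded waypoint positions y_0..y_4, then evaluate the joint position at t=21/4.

y_0=-1 y_1=5 y_2=-1 y_3=2 y_4=-5
S(21/4) = -1279/4096

y_0 = S_0(0) = a_0 = -1
y_1 = S_1(0) = a_1 = 5
y_2 = S_2(0) = a_2 = -1
y_3 = S_3(0) = a_3 = 2
y_4 = S_3(2) = -5
t_q=21/4 is in segment 2 (τ=1/4); S_2(τ)=-1279/4096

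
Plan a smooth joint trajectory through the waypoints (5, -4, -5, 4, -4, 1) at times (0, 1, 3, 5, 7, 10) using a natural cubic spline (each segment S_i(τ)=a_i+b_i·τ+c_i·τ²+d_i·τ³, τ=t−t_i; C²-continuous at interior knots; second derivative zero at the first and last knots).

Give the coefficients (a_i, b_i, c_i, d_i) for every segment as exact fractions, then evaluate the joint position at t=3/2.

Δ: Δ0=-9, Δ1=-1/2, Δ2=9/2, Δ3=-4, Δ4=5/3
row 1: diag=6, rhs=51; c'=1/3, d'=17/2
row 2: denom=8−2·1/3=22/3; d'=(30−2·17/2)/(22/3)=39/22
row 3: denom=8−2·3/11=82/11; d'=(-51−2·39/22)/(82/11)=-300/41
row 4: denom=10−2·11/41=388/41; d'=(34−2·-300/41)/(388/41)=997/194
back: M4=997/194
back: M3=-300/41−11/41·997/194=-1687/194
back: M2=39/22−3/11·-1687/194=402/97
back: M1=17/2−1/3·402/97=1381/194
M: M0=0, M1=1381/194, M2=402/97, M3=-1687/194, M4=997/194, M5=0
seg 0: a=5, c=M0/2=0, d=(M1−M0)/(6·1)=1381/1164, b=Δ0−h0·(2M0+M1)/6=-11857/1164
seg 1: a=-4, c=M1/2=1381/388, d=(M2−M1)/(6·2)=-577/2328, b=Δ1−h1·(2M1+M2)/6=-3857/582
seg 2: a=-5, c=M2/2=201/97, d=(M3−M2)/(6·2)=-2491/2328, b=Δ2−h2·(2M2+M3)/6=1349/291
seg 3: a=4, c=M3/2=-1687/388, d=(M4−M3)/(6·2)=671/582, b=Δ3−h3·(2M3+M4)/6=49/582
seg 4: a=-4, c=M4/2=997/388, d=(M5−M4)/(6·3)=-997/3492, b=Δ4−h4·(2M4+M5)/6=-2021/582
t_q=3/2 → seg 1, τ=1/2; S=-4+-3857/582·τ+1381/388·τ²+-577/2328·τ³=-40071/6208

  seg 0: a=5 b=-11857/1164 c=0 d=1381/1164
  seg 1: a=-4 b=-3857/582 c=1381/388 d=-577/2328
  seg 2: a=-5 b=1349/291 c=201/97 d=-2491/2328
  seg 3: a=4 b=49/582 c=-1687/388 d=671/582
  seg 4: a=-4 b=-2021/582 c=997/388 d=-997/3492
S(3/2) = -40071/6208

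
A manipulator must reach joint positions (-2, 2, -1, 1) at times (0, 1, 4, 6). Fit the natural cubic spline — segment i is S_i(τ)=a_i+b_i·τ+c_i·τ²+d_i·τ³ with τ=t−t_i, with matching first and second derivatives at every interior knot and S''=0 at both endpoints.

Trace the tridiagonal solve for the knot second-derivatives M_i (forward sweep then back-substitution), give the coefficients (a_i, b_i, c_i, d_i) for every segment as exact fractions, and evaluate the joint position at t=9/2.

  seg 0: a=-2 b=340/71 c=0 d=-56/71
  seg 1: a=2 b=172/71 c=-168/71 d=29/71
  seg 2: a=-1 b=-53/71 c=93/71 d=-31/142
S(9/2) = -1219/1136

Δ: Δ0=4, Δ1=-1, Δ2=1
row 1: diag=8, rhs=-30; c'=3/8, d'=-15/4
row 2: denom=10−3·3/8=71/8; d'=(12−3·-15/4)/(71/8)=186/71
back: M2=186/71
back: M1=-15/4−3/8·186/71=-336/71
M: M0=0, M1=-336/71, M2=186/71, M3=0
seg 0: a=-2, c=M0/2=0, d=(M1−M0)/(6·1)=-56/71, b=Δ0−h0·(2M0+M1)/6=340/71
seg 1: a=2, c=M1/2=-168/71, d=(M2−M1)/(6·3)=29/71, b=Δ1−h1·(2M1+M2)/6=172/71
seg 2: a=-1, c=M2/2=93/71, d=(M3−M2)/(6·2)=-31/142, b=Δ2−h2·(2M2+M3)/6=-53/71
t_q=9/2 → seg 2, τ=1/2; S=-1+-53/71·τ+93/71·τ²+-31/142·τ³=-1219/1136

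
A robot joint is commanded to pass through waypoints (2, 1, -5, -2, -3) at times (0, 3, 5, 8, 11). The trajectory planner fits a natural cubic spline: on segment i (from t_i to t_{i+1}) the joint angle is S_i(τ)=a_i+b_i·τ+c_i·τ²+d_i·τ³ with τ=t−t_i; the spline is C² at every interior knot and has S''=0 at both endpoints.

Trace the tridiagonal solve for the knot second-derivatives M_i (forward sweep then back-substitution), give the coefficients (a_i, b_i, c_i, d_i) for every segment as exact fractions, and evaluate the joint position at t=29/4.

  seg 0: a=2 b=47/59 c=0 d=-200/1593
  seg 1: a=1 b=-153/59 c=-200/177 d=82/177
  seg 2: a=-5 b=-275/177 c=292/177 d=-424/1593
  seg 3: a=-2 b=205/177 c=-44/59 d=44/531
S(29/4) = -1499/472

Δ: Δ0=-1/3, Δ1=-3, Δ2=1, Δ3=-1/3
row 1: diag=10, rhs=-16; c'=1/5, d'=-8/5
row 2: denom=10−2·1/5=48/5; d'=(24−2·-8/5)/(48/5)=17/6
row 3: denom=12−3·5/16=177/16; d'=(-8−3·17/6)/(177/16)=-88/59
back: M3=-88/59
back: M2=17/6−5/16·-88/59=584/177
back: M1=-8/5−1/5·584/177=-400/177
M: M0=0, M1=-400/177, M2=584/177, M3=-88/59, M4=0
seg 0: a=2, c=M0/2=0, d=(M1−M0)/(6·3)=-200/1593, b=Δ0−h0·(2M0+M1)/6=47/59
seg 1: a=1, c=M1/2=-200/177, d=(M2−M1)/(6·2)=82/177, b=Δ1−h1·(2M1+M2)/6=-153/59
seg 2: a=-5, c=M2/2=292/177, d=(M3−M2)/(6·3)=-424/1593, b=Δ2−h2·(2M2+M3)/6=-275/177
seg 3: a=-2, c=M3/2=-44/59, d=(M4−M3)/(6·3)=44/531, b=Δ3−h3·(2M3+M4)/6=205/177
t_q=29/4 → seg 2, τ=9/4; S=-5+-275/177·τ+292/177·τ²+-424/1593·τ³=-1499/472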